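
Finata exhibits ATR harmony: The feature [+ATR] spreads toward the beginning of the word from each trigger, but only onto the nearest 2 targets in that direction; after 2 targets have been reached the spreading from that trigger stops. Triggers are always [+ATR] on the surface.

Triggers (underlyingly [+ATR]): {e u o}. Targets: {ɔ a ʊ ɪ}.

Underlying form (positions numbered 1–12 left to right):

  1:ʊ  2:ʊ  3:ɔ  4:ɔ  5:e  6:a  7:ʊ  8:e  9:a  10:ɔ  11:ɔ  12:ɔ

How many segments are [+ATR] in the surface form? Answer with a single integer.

6

From /e/ at 5 leftward: 4 /ɔ/ → [+ATR]; 3 /ɔ/ → [+ATR]; bound reached.
From /e/ at 8 leftward: 7 /ʊ/ → [+ATR]; 6 /a/ → [+ATR]; bound reached.
Targets with no active source: positions 1 2 9 10 11 12 stay [-ATR].
[+ATR] positions on the surface: 3 4 5 6 7 8.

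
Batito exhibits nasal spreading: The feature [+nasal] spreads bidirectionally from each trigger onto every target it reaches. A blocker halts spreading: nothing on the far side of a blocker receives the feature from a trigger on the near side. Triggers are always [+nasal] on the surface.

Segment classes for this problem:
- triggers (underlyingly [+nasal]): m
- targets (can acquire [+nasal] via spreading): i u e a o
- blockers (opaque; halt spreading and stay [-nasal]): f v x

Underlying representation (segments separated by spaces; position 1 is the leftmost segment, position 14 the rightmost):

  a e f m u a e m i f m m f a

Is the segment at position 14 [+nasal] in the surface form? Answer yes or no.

no

From /m/ at 4 rightward: 5 /u/ → [+nasal]; 6 /a/ → [+nasal]; 7 /e/ → [+nasal]; 8 /m/ is itself a trigger — this domain ends here.
From /m/ at 4 leftward: 3 /f/ blocks.
From /m/ at 8 rightward: 9 /i/ → [+nasal]; 10 /f/ blocks.
From /m/ at 8 leftward: 7 /e/ → [+nasal]; 6 /a/ → [+nasal]; 5 /u/ → [+nasal]; 4 /m/ is itself a trigger — this domain ends here.
From /m/ at 11 rightward: 12 /m/ is itself a trigger — this domain ends here.
From /m/ at 11 leftward: 10 /f/ blocks.
From /m/ at 12 rightward: 13 /f/ blocks.
From /m/ at 12 leftward: 11 /m/ is itself a trigger — this domain ends here.
Targets with no active source: positions 1 2 14 stay [-nasal].
[+nasal] positions on the surface: 4 5 6 7 8 9 11 12.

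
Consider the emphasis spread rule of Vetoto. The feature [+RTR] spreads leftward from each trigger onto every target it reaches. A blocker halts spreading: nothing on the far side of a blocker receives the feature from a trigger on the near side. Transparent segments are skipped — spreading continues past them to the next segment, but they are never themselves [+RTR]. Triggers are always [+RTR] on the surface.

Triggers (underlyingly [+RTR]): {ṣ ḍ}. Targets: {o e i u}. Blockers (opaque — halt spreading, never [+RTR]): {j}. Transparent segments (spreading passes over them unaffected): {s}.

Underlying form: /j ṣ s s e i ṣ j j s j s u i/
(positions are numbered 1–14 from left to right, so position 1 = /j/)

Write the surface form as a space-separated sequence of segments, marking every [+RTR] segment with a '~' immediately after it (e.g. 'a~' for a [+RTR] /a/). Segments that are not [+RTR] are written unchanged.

j ṣ~ s s e~ i~ ṣ~ j j s j s u i

From /ṣ/ at 2 leftward: 1 /j/ blocks.
From /ṣ/ at 7 leftward: 6 /i/ → [+RTR]; 5 /e/ → [+RTR]; 4 /s/ transparent; 3 /s/ transparent; 2 /ṣ/ is itself a trigger — this domain ends here.
Targets with no active source: positions 13 14 stay [-emphatic].
[+RTR] positions on the surface: 2 5 6 7.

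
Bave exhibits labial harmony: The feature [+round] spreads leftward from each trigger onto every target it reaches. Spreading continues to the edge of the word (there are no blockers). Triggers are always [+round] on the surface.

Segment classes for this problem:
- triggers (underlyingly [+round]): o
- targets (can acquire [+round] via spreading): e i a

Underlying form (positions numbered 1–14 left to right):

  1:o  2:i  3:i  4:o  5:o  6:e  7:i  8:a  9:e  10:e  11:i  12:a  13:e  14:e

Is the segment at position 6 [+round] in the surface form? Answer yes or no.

no

From /o/ at 1 leftward: word edge.
From /o/ at 4 leftward: 3 /i/ → [+round]; 2 /i/ → [+round]; 1 /o/ is itself a trigger — this domain ends here.
From /o/ at 5 leftward: 4 /o/ is itself a trigger — this domain ends here.
Targets with no active source: positions 6 7 8 9 10 11 12 13 14 stay [-round].
[+round] positions on the surface: 1 2 3 4 5.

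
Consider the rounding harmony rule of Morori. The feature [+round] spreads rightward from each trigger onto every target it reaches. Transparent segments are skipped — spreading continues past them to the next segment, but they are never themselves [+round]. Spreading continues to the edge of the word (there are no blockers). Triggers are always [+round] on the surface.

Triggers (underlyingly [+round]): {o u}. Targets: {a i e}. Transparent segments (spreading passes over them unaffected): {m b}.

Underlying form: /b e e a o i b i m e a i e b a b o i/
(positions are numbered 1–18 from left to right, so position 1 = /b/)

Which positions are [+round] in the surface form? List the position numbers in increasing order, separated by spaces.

5 6 8 10 11 12 13 15 17 18

From /o/ at 5 rightward: 6 /i/ → [+round]; 7 /b/ transparent; 8 /i/ → [+round]; 9 /m/ transparent; 10 /e/ → [+round]; 11 /a/ → [+round]; 12 /i/ → [+round]; 13 /e/ → [+round]; 14 /b/ transparent; 15 /a/ → [+round]; 16 /b/ transparent; 17 /o/ is itself a trigger — this domain ends here.
From /o/ at 17 rightward: 18 /i/ → [+round]; word edge.
Targets with no active source: positions 2 3 4 stay [-round].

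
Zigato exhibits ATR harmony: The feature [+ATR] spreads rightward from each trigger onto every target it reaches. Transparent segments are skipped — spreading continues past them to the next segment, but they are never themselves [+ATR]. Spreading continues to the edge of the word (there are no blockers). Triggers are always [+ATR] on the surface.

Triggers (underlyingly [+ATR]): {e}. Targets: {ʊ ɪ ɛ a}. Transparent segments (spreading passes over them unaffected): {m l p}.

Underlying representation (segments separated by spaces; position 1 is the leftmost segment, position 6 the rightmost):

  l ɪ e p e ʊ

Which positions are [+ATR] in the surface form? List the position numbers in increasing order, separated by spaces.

3 5 6

From /e/ at 3 rightward: 4 /p/ transparent; 5 /e/ is itself a trigger — this domain ends here.
From /e/ at 5 rightward: 6 /ʊ/ → [+ATR]; word edge.
Target with no active source: position 2 stays [-ATR].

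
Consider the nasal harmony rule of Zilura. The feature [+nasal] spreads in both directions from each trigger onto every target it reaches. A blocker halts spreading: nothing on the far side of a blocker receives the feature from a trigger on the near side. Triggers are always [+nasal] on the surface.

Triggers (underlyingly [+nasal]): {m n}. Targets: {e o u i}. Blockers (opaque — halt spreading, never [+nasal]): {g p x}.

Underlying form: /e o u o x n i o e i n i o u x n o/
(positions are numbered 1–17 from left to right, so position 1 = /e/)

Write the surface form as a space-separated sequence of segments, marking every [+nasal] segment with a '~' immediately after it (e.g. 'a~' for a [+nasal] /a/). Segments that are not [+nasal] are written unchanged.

e o u o x n~ i~ o~ e~ i~ n~ i~ o~ u~ x n~ o~

From /n/ at 6 rightward: 7 /i/ → [+nasal]; 8 /o/ → [+nasal]; 9 /e/ → [+nasal]; 10 /i/ → [+nasal]; 11 /n/ is itself a trigger — this domain ends here.
From /n/ at 6 leftward: 5 /x/ blocks.
From /n/ at 11 rightward: 12 /i/ → [+nasal]; 13 /o/ → [+nasal]; 14 /u/ → [+nasal]; 15 /x/ blocks.
From /n/ at 11 leftward: 10 /i/ → [+nasal]; 9 /e/ → [+nasal]; 8 /o/ → [+nasal]; 7 /i/ → [+nasal]; 6 /n/ is itself a trigger — this domain ends here.
From /n/ at 16 rightward: 17 /o/ → [+nasal]; word edge.
From /n/ at 16 leftward: 15 /x/ blocks.
Targets with no active source: positions 1 2 3 4 stay [-nasal].
[+nasal] positions on the surface: 6 7 8 9 10 11 12 13 14 16 17.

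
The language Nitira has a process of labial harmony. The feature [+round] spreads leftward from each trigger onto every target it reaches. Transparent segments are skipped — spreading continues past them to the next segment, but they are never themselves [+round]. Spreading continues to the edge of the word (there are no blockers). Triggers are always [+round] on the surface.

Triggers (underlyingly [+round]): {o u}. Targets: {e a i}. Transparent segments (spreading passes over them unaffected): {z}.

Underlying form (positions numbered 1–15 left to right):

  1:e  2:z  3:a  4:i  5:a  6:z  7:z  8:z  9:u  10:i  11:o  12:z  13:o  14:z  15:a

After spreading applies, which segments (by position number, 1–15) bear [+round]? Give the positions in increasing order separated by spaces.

1 3 4 5 9 10 11 13

From /u/ at 9 leftward: 8 /z/ transparent; 7 /z/ transparent; 6 /z/ transparent; 5 /a/ → [+round]; 4 /i/ → [+round]; 3 /a/ → [+round]; 2 /z/ transparent; 1 /e/ → [+round]; word edge.
From /o/ at 11 leftward: 10 /i/ → [+round]; 9 /u/ is itself a trigger — this domain ends here.
From /o/ at 13 leftward: 12 /z/ transparent; 11 /o/ is itself a trigger — this domain ends here.
Target with no active source: position 15 stays [-round].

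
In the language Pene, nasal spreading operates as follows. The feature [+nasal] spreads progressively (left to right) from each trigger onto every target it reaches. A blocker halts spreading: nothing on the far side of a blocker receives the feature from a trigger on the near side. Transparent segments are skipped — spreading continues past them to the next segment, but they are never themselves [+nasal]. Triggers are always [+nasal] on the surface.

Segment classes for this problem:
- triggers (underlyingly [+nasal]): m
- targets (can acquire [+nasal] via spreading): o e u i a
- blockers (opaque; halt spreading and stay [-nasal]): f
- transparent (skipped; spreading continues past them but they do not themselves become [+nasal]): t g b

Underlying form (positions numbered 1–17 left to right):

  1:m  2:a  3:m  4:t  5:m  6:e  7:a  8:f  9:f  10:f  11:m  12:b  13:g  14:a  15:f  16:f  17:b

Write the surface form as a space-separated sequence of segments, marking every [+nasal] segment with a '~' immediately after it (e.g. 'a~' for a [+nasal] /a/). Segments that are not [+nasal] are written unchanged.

m~ a~ m~ t m~ e~ a~ f f f m~ b g a~ f f b

From /m/ at 1 rightward: 2 /a/ → [+nasal]; 3 /m/ is itself a trigger — this domain ends here.
From /m/ at 3 rightward: 4 /t/ transparent; 5 /m/ is itself a trigger — this domain ends here.
From /m/ at 5 rightward: 6 /e/ → [+nasal]; 7 /a/ → [+nasal]; 8 /f/ blocks.
From /m/ at 11 rightward: 12 /b/ transparent; 13 /g/ transparent; 14 /a/ → [+nasal]; 15 /f/ blocks.
[+nasal] positions on the surface: 1 2 3 5 6 7 11 14.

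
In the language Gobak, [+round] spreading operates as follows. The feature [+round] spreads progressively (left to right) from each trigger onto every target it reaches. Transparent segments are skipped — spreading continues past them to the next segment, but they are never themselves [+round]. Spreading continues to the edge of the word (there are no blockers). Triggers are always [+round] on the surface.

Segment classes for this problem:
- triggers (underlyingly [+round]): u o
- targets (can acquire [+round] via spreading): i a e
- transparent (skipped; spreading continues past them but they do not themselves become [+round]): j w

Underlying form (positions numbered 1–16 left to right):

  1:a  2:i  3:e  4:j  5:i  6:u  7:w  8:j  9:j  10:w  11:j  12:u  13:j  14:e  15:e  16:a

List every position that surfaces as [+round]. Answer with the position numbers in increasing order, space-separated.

6 12 14 15 16

From /u/ at 6 rightward: 7 /w/ transparent; 8 /j/ transparent; 9 /j/ transparent; 10 /w/ transparent; 11 /j/ transparent; 12 /u/ is itself a trigger — this domain ends here.
From /u/ at 12 rightward: 13 /j/ transparent; 14 /e/ → [+round]; 15 /e/ → [+round]; 16 /a/ → [+round]; word edge.
Targets with no active source: positions 1 2 3 5 stay [-round].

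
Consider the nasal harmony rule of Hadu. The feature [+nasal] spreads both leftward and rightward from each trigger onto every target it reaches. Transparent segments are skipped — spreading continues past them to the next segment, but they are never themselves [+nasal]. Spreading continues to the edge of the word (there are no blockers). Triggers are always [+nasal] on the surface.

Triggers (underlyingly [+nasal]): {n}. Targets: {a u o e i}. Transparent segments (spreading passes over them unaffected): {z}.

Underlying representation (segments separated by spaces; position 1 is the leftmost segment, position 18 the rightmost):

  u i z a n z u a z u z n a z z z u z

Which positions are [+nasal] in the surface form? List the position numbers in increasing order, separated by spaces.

1 2 4 5 7 8 10 12 13 17

From /n/ at 5 rightward: 6 /z/ transparent; 7 /u/ → [+nasal]; 8 /a/ → [+nasal]; 9 /z/ transparent; 10 /u/ → [+nasal]; 11 /z/ transparent; 12 /n/ is itself a trigger — this domain ends here.
From /n/ at 5 leftward: 4 /a/ → [+nasal]; 3 /z/ transparent; 2 /i/ → [+nasal]; 1 /u/ → [+nasal]; word edge.
From /n/ at 12 rightward: 13 /a/ → [+nasal]; 14 /z/ transparent; 15 /z/ transparent; 16 /z/ transparent; 17 /u/ → [+nasal]; 18 /z/ transparent; word edge.
From /n/ at 12 leftward: 11 /z/ transparent; 10 /u/ → [+nasal]; 9 /z/ transparent; 8 /a/ → [+nasal]; 7 /u/ → [+nasal]; 6 /z/ transparent; 5 /n/ is itself a trigger — this domain ends here.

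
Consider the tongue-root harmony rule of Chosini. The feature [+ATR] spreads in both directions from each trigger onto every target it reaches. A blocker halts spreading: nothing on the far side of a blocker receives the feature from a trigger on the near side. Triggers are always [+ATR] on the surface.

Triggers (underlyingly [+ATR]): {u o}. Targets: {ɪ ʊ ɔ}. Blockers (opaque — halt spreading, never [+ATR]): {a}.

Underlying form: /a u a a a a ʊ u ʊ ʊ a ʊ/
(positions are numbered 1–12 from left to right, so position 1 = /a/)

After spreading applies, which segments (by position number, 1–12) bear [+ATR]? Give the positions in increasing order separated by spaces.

From /u/ at 2 rightward: 3 /a/ blocks.
From /u/ at 2 leftward: 1 /a/ blocks.
From /u/ at 8 rightward: 9 /ʊ/ → [+ATR]; 10 /ʊ/ → [+ATR]; 11 /a/ blocks.
From /u/ at 8 leftward: 7 /ʊ/ → [+ATR]; 6 /a/ blocks.
Target with no active source: position 12 stays [-ATR].

2 7 8 9 10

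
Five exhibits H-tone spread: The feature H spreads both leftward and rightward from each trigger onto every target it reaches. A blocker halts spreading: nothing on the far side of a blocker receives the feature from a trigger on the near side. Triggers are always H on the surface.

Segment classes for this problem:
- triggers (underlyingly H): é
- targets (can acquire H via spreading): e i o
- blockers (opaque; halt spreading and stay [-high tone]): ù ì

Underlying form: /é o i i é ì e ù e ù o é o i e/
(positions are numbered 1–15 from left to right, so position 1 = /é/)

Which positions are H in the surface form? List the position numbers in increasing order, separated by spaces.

From /é/ at 1 rightward: 2 /o/ → H; 3 /i/ → H; 4 /i/ → H; 5 /é/ is itself a trigger — this domain ends here.
From /é/ at 1 leftward: word edge.
From /é/ at 5 rightward: 6 /ì/ blocks.
From /é/ at 5 leftward: 4 /i/ → H; 3 /i/ → H; 2 /o/ → H; 1 /é/ is itself a trigger — this domain ends here.
From /é/ at 12 rightward: 13 /o/ → H; 14 /i/ → H; 15 /e/ → H; word edge.
From /é/ at 12 leftward: 11 /o/ → H; 10 /ù/ blocks.
Targets with no active source: positions 7 9 stay [-high tone].

1 2 3 4 5 11 12 13 14 15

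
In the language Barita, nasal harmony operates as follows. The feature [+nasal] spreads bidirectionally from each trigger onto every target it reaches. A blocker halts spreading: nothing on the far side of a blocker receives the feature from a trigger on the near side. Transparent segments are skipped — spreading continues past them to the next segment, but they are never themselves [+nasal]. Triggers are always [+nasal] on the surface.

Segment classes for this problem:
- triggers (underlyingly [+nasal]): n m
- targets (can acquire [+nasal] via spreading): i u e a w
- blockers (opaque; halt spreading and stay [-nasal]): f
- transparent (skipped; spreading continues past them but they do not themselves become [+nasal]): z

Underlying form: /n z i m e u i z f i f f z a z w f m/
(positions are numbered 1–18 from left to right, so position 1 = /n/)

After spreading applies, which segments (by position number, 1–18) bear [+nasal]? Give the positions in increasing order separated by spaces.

From /n/ at 1 rightward: 2 /z/ transparent; 3 /i/ → [+nasal]; 4 /m/ is itself a trigger — this domain ends here.
From /n/ at 1 leftward: word edge.
From /m/ at 4 rightward: 5 /e/ → [+nasal]; 6 /u/ → [+nasal]; 7 /i/ → [+nasal]; 8 /z/ transparent; 9 /f/ blocks.
From /m/ at 4 leftward: 3 /i/ → [+nasal]; 2 /z/ transparent; 1 /n/ is itself a trigger — this domain ends here.
From /m/ at 18 rightward: word edge.
From /m/ at 18 leftward: 17 /f/ blocks.
Targets with no active source: positions 10 14 16 stay [-nasal].

1 3 4 5 6 7 18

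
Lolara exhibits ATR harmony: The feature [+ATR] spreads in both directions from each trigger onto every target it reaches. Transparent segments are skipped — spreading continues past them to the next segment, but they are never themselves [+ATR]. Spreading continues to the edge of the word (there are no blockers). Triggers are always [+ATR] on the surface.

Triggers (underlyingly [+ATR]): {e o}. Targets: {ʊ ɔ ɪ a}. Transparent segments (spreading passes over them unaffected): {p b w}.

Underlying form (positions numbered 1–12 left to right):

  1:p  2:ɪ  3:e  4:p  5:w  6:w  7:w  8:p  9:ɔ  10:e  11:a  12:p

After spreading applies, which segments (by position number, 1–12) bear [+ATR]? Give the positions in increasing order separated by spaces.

2 3 9 10 11

From /e/ at 3 rightward: 4 /p/ transparent; 5 /w/ transparent; 6 /w/ transparent; 7 /w/ transparent; 8 /p/ transparent; 9 /ɔ/ → [+ATR]; 10 /e/ is itself a trigger — this domain ends here.
From /e/ at 3 leftward: 2 /ɪ/ → [+ATR]; 1 /p/ transparent; word edge.
From /e/ at 10 rightward: 11 /a/ → [+ATR]; 12 /p/ transparent; word edge.
From /e/ at 10 leftward: 9 /ɔ/ → [+ATR]; 8 /p/ transparent; 7 /w/ transparent; 6 /w/ transparent; 5 /w/ transparent; 4 /p/ transparent; 3 /e/ is itself a trigger — this domain ends here.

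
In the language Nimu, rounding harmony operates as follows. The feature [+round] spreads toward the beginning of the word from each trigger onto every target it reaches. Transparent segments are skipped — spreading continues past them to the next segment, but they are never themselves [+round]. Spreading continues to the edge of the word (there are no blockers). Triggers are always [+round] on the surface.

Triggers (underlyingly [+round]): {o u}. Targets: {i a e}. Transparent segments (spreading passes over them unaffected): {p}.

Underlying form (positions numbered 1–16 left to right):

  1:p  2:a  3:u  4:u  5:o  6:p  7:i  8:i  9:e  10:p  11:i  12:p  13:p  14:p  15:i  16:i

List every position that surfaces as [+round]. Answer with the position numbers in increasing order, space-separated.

From /u/ at 3 leftward: 2 /a/ → [+round]; 1 /p/ transparent; word edge.
From /u/ at 4 leftward: 3 /u/ is itself a trigger — this domain ends here.
From /o/ at 5 leftward: 4 /u/ is itself a trigger — this domain ends here.
Targets with no active source: positions 7 8 9 11 15 16 stay [-round].

2 3 4 5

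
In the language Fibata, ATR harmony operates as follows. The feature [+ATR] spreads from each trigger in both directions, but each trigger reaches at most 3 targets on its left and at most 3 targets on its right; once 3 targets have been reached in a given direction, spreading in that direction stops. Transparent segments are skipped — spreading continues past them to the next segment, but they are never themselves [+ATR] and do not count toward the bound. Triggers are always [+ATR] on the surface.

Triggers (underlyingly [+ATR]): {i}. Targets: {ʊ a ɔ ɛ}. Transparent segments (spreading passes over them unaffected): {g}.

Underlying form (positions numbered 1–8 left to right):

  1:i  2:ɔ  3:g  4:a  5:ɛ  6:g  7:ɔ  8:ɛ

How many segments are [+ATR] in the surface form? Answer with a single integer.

4

From /i/ at 1 rightward: 2 /ɔ/ → [+ATR]; 3 /g/ transparent; 4 /a/ → [+ATR]; 5 /ɛ/ → [+ATR]; bound reached.
From /i/ at 1 leftward: word edge.
Targets with no active source: positions 7 8 stay [-ATR].
[+ATR] positions on the surface: 1 2 4 5.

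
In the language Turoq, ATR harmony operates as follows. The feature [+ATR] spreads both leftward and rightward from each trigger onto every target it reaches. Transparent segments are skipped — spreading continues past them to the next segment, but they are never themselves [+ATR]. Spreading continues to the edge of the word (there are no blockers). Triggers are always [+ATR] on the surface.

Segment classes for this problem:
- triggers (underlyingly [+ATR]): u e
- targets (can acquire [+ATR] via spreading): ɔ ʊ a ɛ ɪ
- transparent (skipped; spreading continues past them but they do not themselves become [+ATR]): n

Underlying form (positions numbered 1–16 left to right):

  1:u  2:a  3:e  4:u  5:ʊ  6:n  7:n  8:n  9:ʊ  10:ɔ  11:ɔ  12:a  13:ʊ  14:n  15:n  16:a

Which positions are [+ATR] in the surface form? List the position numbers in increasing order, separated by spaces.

1 2 3 4 5 9 10 11 12 13 16

From /u/ at 1 rightward: 2 /a/ → [+ATR]; 3 /e/ is itself a trigger — this domain ends here.
From /u/ at 1 leftward: word edge.
From /e/ at 3 rightward: 4 /u/ is itself a trigger — this domain ends here.
From /e/ at 3 leftward: 2 /a/ → [+ATR]; 1 /u/ is itself a trigger — this domain ends here.
From /u/ at 4 rightward: 5 /ʊ/ → [+ATR]; 6 /n/ transparent; 7 /n/ transparent; 8 /n/ transparent; 9 /ʊ/ → [+ATR]; 10 /ɔ/ → [+ATR]; 11 /ɔ/ → [+ATR]; 12 /a/ → [+ATR]; 13 /ʊ/ → [+ATR]; 14 /n/ transparent; 15 /n/ transparent; 16 /a/ → [+ATR]; word edge.
From /u/ at 4 leftward: 3 /e/ is itself a trigger — this domain ends here.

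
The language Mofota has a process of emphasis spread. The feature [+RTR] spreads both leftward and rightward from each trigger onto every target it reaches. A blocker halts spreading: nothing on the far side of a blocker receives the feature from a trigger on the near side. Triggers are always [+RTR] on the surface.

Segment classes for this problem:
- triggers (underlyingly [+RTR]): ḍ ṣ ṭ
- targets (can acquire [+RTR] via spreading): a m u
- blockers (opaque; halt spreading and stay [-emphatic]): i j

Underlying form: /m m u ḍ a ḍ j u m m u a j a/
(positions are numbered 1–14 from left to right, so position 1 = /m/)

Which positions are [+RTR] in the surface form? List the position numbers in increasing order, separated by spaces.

From /ḍ/ at 4 rightward: 5 /a/ → [+RTR]; 6 /ḍ/ is itself a trigger — this domain ends here.
From /ḍ/ at 4 leftward: 3 /u/ → [+RTR]; 2 /m/ → [+RTR]; 1 /m/ → [+RTR]; word edge.
From /ḍ/ at 6 rightward: 7 /j/ blocks.
From /ḍ/ at 6 leftward: 5 /a/ → [+RTR]; 4 /ḍ/ is itself a trigger — this domain ends here.
Targets with no active source: positions 8 9 10 11 12 14 stay [-emphatic].

1 2 3 4 5 6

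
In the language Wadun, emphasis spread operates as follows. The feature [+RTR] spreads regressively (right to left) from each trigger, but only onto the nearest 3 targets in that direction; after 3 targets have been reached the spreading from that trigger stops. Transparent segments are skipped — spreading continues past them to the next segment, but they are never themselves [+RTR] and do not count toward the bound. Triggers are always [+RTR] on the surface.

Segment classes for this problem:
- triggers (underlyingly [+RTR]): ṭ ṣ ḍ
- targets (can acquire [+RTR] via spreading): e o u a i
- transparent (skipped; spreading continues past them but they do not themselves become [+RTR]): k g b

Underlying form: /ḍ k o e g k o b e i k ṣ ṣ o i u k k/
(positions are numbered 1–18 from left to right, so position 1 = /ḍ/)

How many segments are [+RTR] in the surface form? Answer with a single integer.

6

From /ḍ/ at 1 leftward: word edge.
From /ṣ/ at 12 leftward: 11 /k/ transparent; 10 /i/ → [+RTR]; 9 /e/ → [+RTR]; 8 /b/ transparent; 7 /o/ → [+RTR]; bound reached.
From /ṣ/ at 13 leftward: 12 /ṣ/ is itself a trigger — this domain ends here.
Targets with no active source: positions 3 4 14 15 16 stay [-emphatic].
[+RTR] positions on the surface: 1 7 9 10 12 13.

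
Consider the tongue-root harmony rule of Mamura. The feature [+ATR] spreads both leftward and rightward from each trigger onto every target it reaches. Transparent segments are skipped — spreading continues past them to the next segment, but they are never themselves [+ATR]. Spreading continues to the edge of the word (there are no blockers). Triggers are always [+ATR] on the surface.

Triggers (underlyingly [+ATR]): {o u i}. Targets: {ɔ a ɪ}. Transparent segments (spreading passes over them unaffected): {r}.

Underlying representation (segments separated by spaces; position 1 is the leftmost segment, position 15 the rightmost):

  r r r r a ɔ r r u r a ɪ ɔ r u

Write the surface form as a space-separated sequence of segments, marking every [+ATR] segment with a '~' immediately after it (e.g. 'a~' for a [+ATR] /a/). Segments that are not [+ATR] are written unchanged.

r r r r a~ ɔ~ r r u~ r a~ ɪ~ ɔ~ r u~

From /u/ at 9 rightward: 10 /r/ transparent; 11 /a/ → [+ATR]; 12 /ɪ/ → [+ATR]; 13 /ɔ/ → [+ATR]; 14 /r/ transparent; 15 /u/ is itself a trigger — this domain ends here.
From /u/ at 9 leftward: 8 /r/ transparent; 7 /r/ transparent; 6 /ɔ/ → [+ATR]; 5 /a/ → [+ATR]; 4 /r/ transparent; 3 /r/ transparent; 2 /r/ transparent; 1 /r/ transparent; word edge.
From /u/ at 15 rightward: word edge.
From /u/ at 15 leftward: 14 /r/ transparent; 13 /ɔ/ → [+ATR]; 12 /ɪ/ → [+ATR]; 11 /a/ → [+ATR]; 10 /r/ transparent; 9 /u/ is itself a trigger — this domain ends here.
[+ATR] positions on the surface: 5 6 9 11 12 13 15.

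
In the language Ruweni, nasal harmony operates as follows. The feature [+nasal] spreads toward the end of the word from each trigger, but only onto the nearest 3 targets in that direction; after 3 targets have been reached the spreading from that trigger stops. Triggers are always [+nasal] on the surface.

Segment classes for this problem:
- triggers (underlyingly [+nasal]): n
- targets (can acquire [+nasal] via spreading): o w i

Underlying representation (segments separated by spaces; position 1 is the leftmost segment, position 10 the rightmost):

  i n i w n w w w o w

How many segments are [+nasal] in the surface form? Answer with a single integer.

7

From /n/ at 2 rightward: 3 /i/ → [+nasal]; 4 /w/ → [+nasal]; 5 /n/ is itself a trigger — this domain ends here.
From /n/ at 5 rightward: 6 /w/ → [+nasal]; 7 /w/ → [+nasal]; 8 /w/ → [+nasal]; bound reached.
Targets with no active source: positions 1 9 10 stay [-nasal].
[+nasal] positions on the surface: 2 3 4 5 6 7 8.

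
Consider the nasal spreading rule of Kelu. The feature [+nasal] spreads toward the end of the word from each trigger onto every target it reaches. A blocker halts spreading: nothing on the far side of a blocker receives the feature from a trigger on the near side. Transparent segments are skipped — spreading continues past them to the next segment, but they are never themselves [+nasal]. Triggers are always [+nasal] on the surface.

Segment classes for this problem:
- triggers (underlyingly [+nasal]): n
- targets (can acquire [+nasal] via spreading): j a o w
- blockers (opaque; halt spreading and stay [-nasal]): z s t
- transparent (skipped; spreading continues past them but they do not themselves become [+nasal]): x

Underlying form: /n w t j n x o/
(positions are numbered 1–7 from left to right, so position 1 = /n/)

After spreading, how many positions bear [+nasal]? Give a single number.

4

From /n/ at 1 rightward: 2 /w/ → [+nasal]; 3 /t/ blocks.
From /n/ at 5 rightward: 6 /x/ transparent; 7 /o/ → [+nasal]; word edge.
Target with no active source: position 4 stays [-nasal].
[+nasal] positions on the surface: 1 2 5 7.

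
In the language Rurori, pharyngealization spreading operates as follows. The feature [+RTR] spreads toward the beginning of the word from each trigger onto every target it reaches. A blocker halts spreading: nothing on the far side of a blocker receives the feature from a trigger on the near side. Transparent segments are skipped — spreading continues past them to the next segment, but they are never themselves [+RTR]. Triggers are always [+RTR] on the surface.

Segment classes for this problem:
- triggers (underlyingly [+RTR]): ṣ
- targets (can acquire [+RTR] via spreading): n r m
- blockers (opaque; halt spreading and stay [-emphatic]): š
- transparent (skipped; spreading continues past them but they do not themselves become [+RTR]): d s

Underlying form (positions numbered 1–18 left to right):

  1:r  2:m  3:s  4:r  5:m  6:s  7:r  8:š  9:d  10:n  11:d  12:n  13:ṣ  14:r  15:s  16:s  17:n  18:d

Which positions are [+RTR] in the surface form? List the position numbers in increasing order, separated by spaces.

10 12 13

From /ṣ/ at 13 leftward: 12 /n/ → [+RTR]; 11 /d/ transparent; 10 /n/ → [+RTR]; 9 /d/ transparent; 8 /š/ blocks.
Targets with no active source: positions 1 2 4 5 7 14 17 stay [-emphatic].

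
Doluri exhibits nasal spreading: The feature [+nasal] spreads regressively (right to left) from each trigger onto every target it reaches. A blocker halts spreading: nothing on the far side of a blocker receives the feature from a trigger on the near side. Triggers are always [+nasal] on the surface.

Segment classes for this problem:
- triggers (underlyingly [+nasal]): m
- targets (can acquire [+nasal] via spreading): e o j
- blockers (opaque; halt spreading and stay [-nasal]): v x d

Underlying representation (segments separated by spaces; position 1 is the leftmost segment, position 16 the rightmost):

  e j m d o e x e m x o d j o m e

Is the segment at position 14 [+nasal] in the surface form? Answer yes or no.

From /m/ at 3 leftward: 2 /j/ → [+nasal]; 1 /e/ → [+nasal]; word edge.
From /m/ at 9 leftward: 8 /e/ → [+nasal]; 7 /x/ blocks.
From /m/ at 15 leftward: 14 /o/ → [+nasal]; 13 /j/ → [+nasal]; 12 /d/ blocks.
Targets with no active source: positions 5 6 11 16 stay [-nasal].
[+nasal] positions on the surface: 1 2 3 8 9 13 14 15.

yes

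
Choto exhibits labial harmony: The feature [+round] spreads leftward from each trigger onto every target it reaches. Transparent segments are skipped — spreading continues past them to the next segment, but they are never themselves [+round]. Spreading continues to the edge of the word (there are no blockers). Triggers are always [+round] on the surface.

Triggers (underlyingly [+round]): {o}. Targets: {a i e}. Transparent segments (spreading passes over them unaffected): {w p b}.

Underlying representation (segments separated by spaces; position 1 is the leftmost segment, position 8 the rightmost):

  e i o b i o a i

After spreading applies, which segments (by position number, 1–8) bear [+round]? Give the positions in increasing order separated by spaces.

1 2 3 5 6

From /o/ at 3 leftward: 2 /i/ → [+round]; 1 /e/ → [+round]; word edge.
From /o/ at 6 leftward: 5 /i/ → [+round]; 4 /b/ transparent; 3 /o/ is itself a trigger — this domain ends here.
Targets with no active source: positions 7 8 stay [-round].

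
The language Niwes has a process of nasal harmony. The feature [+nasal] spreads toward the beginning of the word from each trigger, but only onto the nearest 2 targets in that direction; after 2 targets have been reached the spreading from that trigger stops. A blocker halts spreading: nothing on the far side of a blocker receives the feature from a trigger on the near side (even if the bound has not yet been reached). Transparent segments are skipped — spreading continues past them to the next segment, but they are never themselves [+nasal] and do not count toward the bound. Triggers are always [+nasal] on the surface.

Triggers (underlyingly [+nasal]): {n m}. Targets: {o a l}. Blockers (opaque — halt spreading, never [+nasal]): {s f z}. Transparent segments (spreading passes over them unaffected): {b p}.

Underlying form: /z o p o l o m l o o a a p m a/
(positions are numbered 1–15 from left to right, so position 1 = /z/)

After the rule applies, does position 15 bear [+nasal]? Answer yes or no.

From /m/ at 7 leftward: 6 /o/ → [+nasal]; 5 /l/ → [+nasal]; bound reached.
From /m/ at 14 leftward: 13 /p/ transparent; 12 /a/ → [+nasal]; 11 /a/ → [+nasal]; bound reached.
Targets with no active source: positions 2 4 8 9 10 15 stay [-nasal].
[+nasal] positions on the surface: 5 6 7 11 12 14.

no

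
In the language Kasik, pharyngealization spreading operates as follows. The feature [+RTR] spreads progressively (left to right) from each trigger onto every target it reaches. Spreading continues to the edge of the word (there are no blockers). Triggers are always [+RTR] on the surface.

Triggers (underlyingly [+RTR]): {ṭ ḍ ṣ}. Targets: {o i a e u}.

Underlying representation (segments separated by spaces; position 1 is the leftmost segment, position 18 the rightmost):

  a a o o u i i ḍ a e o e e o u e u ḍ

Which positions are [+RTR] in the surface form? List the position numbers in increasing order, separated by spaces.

From /ḍ/ at 8 rightward: 9 /a/ → [+RTR]; 10 /e/ → [+RTR]; 11 /o/ → [+RTR]; 12 /e/ → [+RTR]; 13 /e/ → [+RTR]; 14 /o/ → [+RTR]; 15 /u/ → [+RTR]; 16 /e/ → [+RTR]; 17 /u/ → [+RTR]; 18 /ḍ/ is itself a trigger — this domain ends here.
From /ḍ/ at 18 rightward: word edge.
Targets with no active source: positions 1 2 3 4 5 6 7 stay [-emphatic].

8 9 10 11 12 13 14 15 16 17 18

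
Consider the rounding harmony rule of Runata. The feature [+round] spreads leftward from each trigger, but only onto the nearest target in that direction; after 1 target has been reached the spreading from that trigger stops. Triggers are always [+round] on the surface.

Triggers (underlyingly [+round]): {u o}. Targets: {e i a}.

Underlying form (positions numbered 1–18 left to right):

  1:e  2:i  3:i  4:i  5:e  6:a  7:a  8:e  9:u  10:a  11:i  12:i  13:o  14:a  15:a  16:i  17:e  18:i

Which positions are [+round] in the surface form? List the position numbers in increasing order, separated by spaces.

From /u/ at 9 leftward: 8 /e/ → [+round]; bound reached.
From /o/ at 13 leftward: 12 /i/ → [+round]; bound reached.
Targets with no active source: positions 1 2 3 4 5 6 7 10 11 14 15 16 17 18 stay [-round].

8 9 12 13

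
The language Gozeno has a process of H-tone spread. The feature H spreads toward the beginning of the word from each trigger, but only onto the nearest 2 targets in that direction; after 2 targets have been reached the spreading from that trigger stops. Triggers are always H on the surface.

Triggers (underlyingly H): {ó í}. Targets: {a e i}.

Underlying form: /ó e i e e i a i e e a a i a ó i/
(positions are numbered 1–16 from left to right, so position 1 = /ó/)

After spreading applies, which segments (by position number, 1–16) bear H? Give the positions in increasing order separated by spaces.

1 13 14 15

From /ó/ at 1 leftward: word edge.
From /ó/ at 15 leftward: 14 /a/ → H; 13 /i/ → H; bound reached.
Targets with no active source: positions 2 3 4 5 6 7 8 9 10 11 12 16 stay [-high tone].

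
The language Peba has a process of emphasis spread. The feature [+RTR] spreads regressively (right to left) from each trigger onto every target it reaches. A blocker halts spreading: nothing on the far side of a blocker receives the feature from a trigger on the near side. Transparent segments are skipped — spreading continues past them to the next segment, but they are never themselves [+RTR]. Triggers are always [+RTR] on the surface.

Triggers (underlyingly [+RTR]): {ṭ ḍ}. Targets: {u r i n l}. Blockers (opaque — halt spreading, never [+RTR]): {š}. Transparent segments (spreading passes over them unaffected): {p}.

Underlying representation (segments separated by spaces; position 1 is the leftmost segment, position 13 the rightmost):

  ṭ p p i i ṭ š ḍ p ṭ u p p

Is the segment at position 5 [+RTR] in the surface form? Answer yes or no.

From /ṭ/ at 1 leftward: word edge.
From /ṭ/ at 6 leftward: 5 /i/ → [+RTR]; 4 /i/ → [+RTR]; 3 /p/ transparent; 2 /p/ transparent; 1 /ṭ/ is itself a trigger — this domain ends here.
From /ḍ/ at 8 leftward: 7 /š/ blocks.
From /ṭ/ at 10 leftward: 9 /p/ transparent; 8 /ḍ/ is itself a trigger — this domain ends here.
Target with no active source: position 11 stays [-emphatic].
[+RTR] positions on the surface: 1 4 5 6 8 10.

yes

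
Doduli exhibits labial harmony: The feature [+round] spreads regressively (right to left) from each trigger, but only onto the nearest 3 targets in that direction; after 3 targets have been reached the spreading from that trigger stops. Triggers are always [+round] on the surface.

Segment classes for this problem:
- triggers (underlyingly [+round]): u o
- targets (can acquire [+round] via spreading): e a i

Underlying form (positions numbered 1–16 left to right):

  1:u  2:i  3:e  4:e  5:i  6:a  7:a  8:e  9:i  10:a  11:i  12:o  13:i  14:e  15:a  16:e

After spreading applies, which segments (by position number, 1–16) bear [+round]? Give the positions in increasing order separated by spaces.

1 9 10 11 12

From /u/ at 1 leftward: word edge.
From /o/ at 12 leftward: 11 /i/ → [+round]; 10 /a/ → [+round]; 9 /i/ → [+round]; bound reached.
Targets with no active source: positions 2 3 4 5 6 7 8 13 14 15 16 stay [-round].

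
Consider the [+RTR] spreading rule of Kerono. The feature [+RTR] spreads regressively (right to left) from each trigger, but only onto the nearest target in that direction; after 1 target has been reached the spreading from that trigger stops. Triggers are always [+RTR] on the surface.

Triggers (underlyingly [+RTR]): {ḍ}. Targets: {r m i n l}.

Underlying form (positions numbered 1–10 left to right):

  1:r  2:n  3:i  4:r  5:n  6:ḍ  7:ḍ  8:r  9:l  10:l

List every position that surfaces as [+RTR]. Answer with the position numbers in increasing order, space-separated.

From /ḍ/ at 6 leftward: 5 /n/ → [+RTR]; bound reached.
From /ḍ/ at 7 leftward: 6 /ḍ/ is itself a trigger — this domain ends here.
Targets with no active source: positions 1 2 3 4 8 9 10 stay [-emphatic].

5 6 7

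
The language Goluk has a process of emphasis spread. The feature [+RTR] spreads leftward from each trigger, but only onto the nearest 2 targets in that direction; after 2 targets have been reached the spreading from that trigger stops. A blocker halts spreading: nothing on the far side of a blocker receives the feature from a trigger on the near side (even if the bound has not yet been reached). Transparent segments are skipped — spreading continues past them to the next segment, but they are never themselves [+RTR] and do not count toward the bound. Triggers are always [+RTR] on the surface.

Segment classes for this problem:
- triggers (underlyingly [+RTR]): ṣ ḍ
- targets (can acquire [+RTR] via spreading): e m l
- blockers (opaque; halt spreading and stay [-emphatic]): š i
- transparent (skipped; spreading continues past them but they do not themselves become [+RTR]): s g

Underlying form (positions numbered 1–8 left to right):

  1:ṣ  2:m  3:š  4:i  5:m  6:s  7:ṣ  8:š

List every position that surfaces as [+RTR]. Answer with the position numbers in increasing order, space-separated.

1 5 7

From /ṣ/ at 1 leftward: word edge.
From /ṣ/ at 7 leftward: 6 /s/ transparent; 5 /m/ → [+RTR]; 4 /i/ blocks.
Target with no active source: position 2 stays [-emphatic].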